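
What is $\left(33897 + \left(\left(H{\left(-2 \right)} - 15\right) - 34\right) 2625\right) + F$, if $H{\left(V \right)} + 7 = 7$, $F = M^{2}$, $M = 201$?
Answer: $-54327$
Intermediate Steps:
$F = 40401$ ($F = 201^{2} = 40401$)
$H{\left(V \right)} = 0$ ($H{\left(V \right)} = -7 + 7 = 0$)
$\left(33897 + \left(\left(H{\left(-2 \right)} - 15\right) - 34\right) 2625\right) + F = \left(33897 + \left(\left(0 - 15\right) - 34\right) 2625\right) + 40401 = \left(33897 + \left(-15 - 34\right) 2625\right) + 40401 = \left(33897 - 128625\right) + 40401 = -94728 + 40401 = -54327$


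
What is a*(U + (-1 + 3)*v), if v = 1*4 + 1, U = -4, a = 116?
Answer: 696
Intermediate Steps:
v = 5 (v = 4 + 1 = 5)
a*(U + (-1 + 3)*v) = 116*(-4 + (-1 + 3)*5) = 116*(-4 + 2*5) = 116*(-4 + 10) = 116*6 = 696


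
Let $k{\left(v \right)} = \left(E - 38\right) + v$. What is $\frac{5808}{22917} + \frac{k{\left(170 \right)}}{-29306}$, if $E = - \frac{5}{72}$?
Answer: $\frac{4012459091}{16118534448} \approx 0.24893$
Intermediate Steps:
$E = - \frac{5}{72}$ ($E = \left(-5\right) \frac{1}{72} = - \frac{5}{72} \approx -0.069444$)
$k{\left(v \right)} = - \frac{2741}{72} + v$ ($k{\left(v \right)} = \left(- \frac{5}{72} - 38\right) + v = - \frac{2741}{72} + v$)
$\frac{5808}{22917} + \frac{k{\left(170 \right)}}{-29306} = \frac{5808}{22917} + \frac{- \frac{2741}{72} + 170}{-29306} = 5808 \cdot \frac{1}{22917} + \frac{9499}{72} \left(- \frac{1}{29306}\right) = \frac{1936}{7639} - \frac{9499}{2110032} = \frac{4012459091}{16118534448}$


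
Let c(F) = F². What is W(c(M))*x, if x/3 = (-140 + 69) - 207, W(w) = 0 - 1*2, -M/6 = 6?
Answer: 1668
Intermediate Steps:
M = -36 (M = -6*6 = -36)
W(w) = -2 (W(w) = 0 - 2 = -2)
x = -834 (x = 3*((-140 + 69) - 207) = 3*(-71 - 207) = 3*(-278) = -834)
W(c(M))*x = -2*(-834) = 1668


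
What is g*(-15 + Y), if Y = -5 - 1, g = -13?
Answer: 273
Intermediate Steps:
Y = -6
g*(-15 + Y) = -13*(-15 - 6) = -13*(-21) = 273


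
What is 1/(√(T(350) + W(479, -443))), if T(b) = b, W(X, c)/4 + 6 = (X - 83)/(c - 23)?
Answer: √357422/10738 ≈ 0.055676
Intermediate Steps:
W(X, c) = -24 + 4*(-83 + X)/(-23 + c) (W(X, c) = -24 + 4*((X - 83)/(c - 23)) = -24 + 4*((-83 + X)/(-23 + c)) = -24 + 4*(-83 + X)/(-23 + c))
1/(√(T(350) + W(479, -443))) = 1/(√(350 + 4*(55 + 479 - 6*(-443))/(-23 - 443))) = 1/(√(350 + 4*(55 + 479 + 2658)/(-466))) = 1/(√(350 + 4*(-1/466)*3192)) = 1/(√(350 - 6384/233)) = 1/(√(75166/233)) = 1/(7*√357422/233) = √357422/10738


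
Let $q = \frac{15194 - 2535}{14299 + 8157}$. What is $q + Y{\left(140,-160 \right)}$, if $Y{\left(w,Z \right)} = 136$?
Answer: $\frac{3066675}{22456} \approx 136.56$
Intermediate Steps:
$q = \frac{12659}{22456} \approx 0.56372$
$q + Y{\left(140,-160 \right)} = \frac{12659}{22456} + 136 = \frac{3066675}{22456}$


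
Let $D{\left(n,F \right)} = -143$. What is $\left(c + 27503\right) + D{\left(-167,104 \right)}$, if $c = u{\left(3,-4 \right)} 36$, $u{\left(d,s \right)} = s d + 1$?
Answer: $26964$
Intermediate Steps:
$u{\left(d,s \right)} = 1 + d s$ ($u{\left(d,s \right)} = d s + 1 = 1 + d s$)
$c = -396$ ($c = \left(1 + 3 \left(-4\right)\right) 36 = \left(1 - 12\right) 36 = \left(-11\right) 36 = -396$)
$\left(c + 27503\right) + D{\left(-167,104 \right)} = \left(-396 + 27503\right) - 143 = 27107 - 143 = 26964$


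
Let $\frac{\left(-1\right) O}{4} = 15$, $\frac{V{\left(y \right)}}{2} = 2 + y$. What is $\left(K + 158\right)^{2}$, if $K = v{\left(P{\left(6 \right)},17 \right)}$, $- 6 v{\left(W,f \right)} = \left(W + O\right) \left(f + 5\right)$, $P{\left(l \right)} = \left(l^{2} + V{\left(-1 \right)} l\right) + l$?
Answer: $32400$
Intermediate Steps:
$V{\left(y \right)} = 4 + 2 y$ ($V{\left(y \right)} = 2 \left(2 + y\right) = 4 + 2 y$)
$O = -60$ ($O = \left(-4\right) 15 = -60$)
$P{\left(l \right)} = l^{2} + 3 l$ ($P{\left(l \right)} = \left(l^{2} + \left(4 + 2 \left(-1\right)\right) l\right) + l = \left(l^{2} + \left(4 - 2\right) l\right) + l = \left(l^{2} + 2 l\right) + l = l^{2} + 3 l$)
$v{\left(W,f \right)} = - \frac{\left(-60 + W\right) \left(5 + f\right)}{6}$ ($v{\left(W,f \right)} = - \frac{\left(W - 60\right) \left(f + 5\right)}{6} = - \frac{\left(-60 + W\right) \left(5 + f\right)}{6}$)
$K = 22$ ($K = 50 + 10 \cdot 17 - \frac{5 \cdot 6 \left(3 + 6\right)}{6} - \frac{1}{6} \cdot 6 \left(3 + 6\right) 17 = 50 + 170 - \frac{5 \cdot 6 \cdot 9}{6} - \frac{1}{6} \cdot 6 \cdot 9 \cdot 17 = 50 + 170 - 45 - 9 \cdot 17 = 50 + 170 - 45 - 153 = 22$)
$\left(K + 158\right)^{2} = \left(22 + 158\right)^{2} = 180^{2} = 32400$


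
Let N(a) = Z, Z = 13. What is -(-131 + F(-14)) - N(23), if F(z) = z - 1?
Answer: 133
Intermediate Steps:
F(z) = -1 + z
N(a) = 13
-(-131 + F(-14)) - N(23) = -(-131 + (-1 - 14)) - 1*13 = -(-131 - 15) - 13 = -1*(-146) - 13 = 146 - 13 = 133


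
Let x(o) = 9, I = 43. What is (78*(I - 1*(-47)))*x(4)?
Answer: 63180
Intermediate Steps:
(78*(I - 1*(-47)))*x(4) = (78*(43 - 1*(-47)))*9 = (78*(43 + 47))*9 = (78*90)*9 = 7020*9 = 63180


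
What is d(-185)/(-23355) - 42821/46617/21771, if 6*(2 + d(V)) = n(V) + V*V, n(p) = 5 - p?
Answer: -1293391137913/5267324289330 ≈ -0.24555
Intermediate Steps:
d(V) = -7/6 - V/6 + V²/6 (d(V) = -2 + ((5 - V) + V*V)/6 = -2 + ((5 - V) + V²)/6 = -2 + (5 + V² - V)/6 = -2 + (⅚ - V/6 + V²/6) = -7/6 - V/6 + V²/6)
d(-185)/(-23355) - 42821/46617/21771 = (-7/6 - ⅙*(-185) + (⅙)*(-185)²)/(-23355) - 42821/46617/21771 = (-7/6 + 185/6 + (⅙)*34225)*(-1/23355) - 42821*1/46617*(1/21771) = (-7/6 + 185/6 + 34225/6)*(-1/23355) - 42821/46617*1/21771 = (34403/6)*(-1/23355) - 42821/1014898707 = -34403/140130 - 42821/1014898707 = -1293391137913/5267324289330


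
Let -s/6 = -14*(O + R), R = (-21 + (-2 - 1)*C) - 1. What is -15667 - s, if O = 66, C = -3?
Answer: -20119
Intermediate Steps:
R = -13 (R = (-21 + (-2 - 1)*(-3)) - 1 = (-21 - 3*(-3)) - 1 = (-21 + 9) - 1 = -12 - 1 = -13)
s = 4452 (s = -(-84)*(66 - 13) = -(-84)*53 = -6*(-742) = 4452)
-15667 - s = -15667 - 1*4452 = -15667 - 4452 = -20119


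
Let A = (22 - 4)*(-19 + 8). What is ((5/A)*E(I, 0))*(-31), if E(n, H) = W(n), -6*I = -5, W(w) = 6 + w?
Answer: 6355/1188 ≈ 5.3493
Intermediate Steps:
I = ⅚ (I = -⅙*(-5) = ⅚ ≈ 0.83333)
E(n, H) = 6 + n
A = -198 (A = 18*(-11) = -198)
((5/A)*E(I, 0))*(-31) = ((5/(-198))*(6 + ⅚))*(-31) = ((5*(-1/198))*(41/6))*(-31) = -5/198*41/6*(-31) = -205/1188*(-31) = 6355/1188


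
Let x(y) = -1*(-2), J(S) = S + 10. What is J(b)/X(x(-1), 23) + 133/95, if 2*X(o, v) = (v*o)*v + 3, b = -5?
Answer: 7477/5305 ≈ 1.4094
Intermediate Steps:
J(S) = 10 + S
x(y) = 2
X(o, v) = 3/2 + o*v²/2 (X(o, v) = ((v*o)*v + 3)/2 = ((o*v)*v + 3)/2 = (o*v² + 3)/2 = (3 + o*v²)/2 = 3/2 + o*v²/2)
J(b)/X(x(-1), 23) + 133/95 = (10 - 5)/(3/2 + (½)*2*23²) + 133/95 = 5/(3/2 + (½)*2*529) + 133*(1/95) = 5/(3/2 + 529) + 7/5 = 5/(1061/2) + 7/5 = 5*(2/1061) + 7/5 = 10/1061 + 7/5 = 7477/5305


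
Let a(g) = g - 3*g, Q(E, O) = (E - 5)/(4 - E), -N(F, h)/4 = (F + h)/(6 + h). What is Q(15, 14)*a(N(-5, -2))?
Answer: 140/11 ≈ 12.727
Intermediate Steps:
N(F, h) = -4*(F + h)/(6 + h)
Q(E, O) = (-5 + E)/(4 - E)
a(g) = -2*g
Q(15, 14)*a(N(-5, -2)) = ((5 - 1*15)/(-4 + 15))*(-8*(-1*(-5) - 1*(-2))/(6 - 2)) = ((5 - 15)/11)*(-8*(5 + 2)/4) = ((1/11)*(-10))*(-8*7/4) = -(-20)*7/11 = -10/11*(-14) = 140/11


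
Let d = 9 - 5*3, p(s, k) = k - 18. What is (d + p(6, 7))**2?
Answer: 289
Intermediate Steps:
p(s, k) = -18 + k
d = -6 (d = 9 - 15 = -6)
(d + p(6, 7))**2 = (-6 + (-18 + 7))**2 = (-6 - 11)**2 = (-17)**2 = 289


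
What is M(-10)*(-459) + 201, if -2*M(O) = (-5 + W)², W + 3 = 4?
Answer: 3873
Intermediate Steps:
W = 1 (W = -3 + 4 = 1)
M(O) = -8 (M(O) = -(-5 + 1)²/2 = -½*(-4)² = -½*16 = -8)
M(-10)*(-459) + 201 = -8*(-459) + 201 = 3672 + 201 = 3873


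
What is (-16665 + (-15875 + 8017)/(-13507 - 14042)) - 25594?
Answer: -1164185333/27549 ≈ -42259.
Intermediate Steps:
(-16665 + (-15875 + 8017)/(-13507 - 14042)) - 25594 = (-16665 - 7858/(-27549)) - 25594 = (-16665 - 7858*(-1/27549)) - 25594 = (-16665 + 7858/27549) - 25594 = -459096227/27549 - 25594 = -1164185333/27549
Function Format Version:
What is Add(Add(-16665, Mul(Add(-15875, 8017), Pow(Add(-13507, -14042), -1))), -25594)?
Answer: Rational(-1164185333, 27549) ≈ -42259.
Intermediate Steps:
Add(Add(-16665, Mul(Add(-15875, 8017), Pow(Add(-13507, -14042), -1))), -25594) = Add(Add(-16665, Mul(-7858, Pow(-27549, -1))), -25594) = Add(Add(-16665, Mul(-7858, Rational(-1, 27549))), -25594) = Add(Add(-16665, Rational(7858, 27549)), -25594) = Add(Rational(-459096227, 27549), -25594) = Rational(-1164185333, 27549)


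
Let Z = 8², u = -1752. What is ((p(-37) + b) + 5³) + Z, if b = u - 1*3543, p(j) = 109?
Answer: -4997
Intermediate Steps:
b = -5295 (b = -1752 - 1*3543 = -1752 - 3543 = -5295)
Z = 64
((p(-37) + b) + 5³) + Z = ((109 - 5295) + 5³) + 64 = (-5186 + 125) + 64 = -5061 + 64 = -4997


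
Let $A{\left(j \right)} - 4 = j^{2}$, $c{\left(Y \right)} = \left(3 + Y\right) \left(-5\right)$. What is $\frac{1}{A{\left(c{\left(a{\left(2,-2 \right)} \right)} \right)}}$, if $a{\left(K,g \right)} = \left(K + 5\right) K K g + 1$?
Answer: $\frac{1}{67604} \approx 1.4792 \cdot 10^{-5}$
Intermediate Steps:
$a{\left(K,g \right)} = 1 + g K^{2} \left(5 + K\right)$ ($a{\left(K,g \right)} = \left(5 + K\right) K K g + 1 = K \left(5 + K\right) K g + 1 = K^{2} \left(5 + K\right) g + 1 = g K^{2} \left(5 + K\right) + 1 = 1 + g K^{2} \left(5 + K\right)$)
$c{\left(Y \right)} = -15 - 5 Y$
$A{\left(j \right)} = 4 + j^{2}$
$\frac{1}{A{\left(c{\left(a{\left(2,-2 \right)} \right)} \right)}} = \frac{1}{4 + \left(-15 - 5 \left(1 - 2 \cdot 2^{3} + 5 \left(-2\right) 2^{2}\right)\right)^{2}} = \frac{1}{4 + \left(-15 - 5 \left(1 - 16 + 5 \left(-2\right) 4\right)\right)^{2}} = \frac{1}{4 + \left(-15 - 5 \left(1 - 16 - 40\right)\right)^{2}} = \frac{1}{4 + \left(-15 - -275\right)^{2}} = \frac{1}{4 + \left(-15 + 275\right)^{2}} = \frac{1}{4 + 260^{2}} = \frac{1}{4 + 67600} = \frac{1}{67604}$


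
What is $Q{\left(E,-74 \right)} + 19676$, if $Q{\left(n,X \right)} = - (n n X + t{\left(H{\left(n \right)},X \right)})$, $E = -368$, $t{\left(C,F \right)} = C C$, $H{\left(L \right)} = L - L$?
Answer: $10041052$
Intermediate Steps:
$H{\left(L \right)} = 0$
$t{\left(C,F \right)} = C^{2}$
$Q{\left(n,X \right)} = - X n^{2}$ ($Q{\left(n,X \right)} = - (n n X + 0^{2}) = - (n^{2} X + 0) = - (X n^{2} + 0) = - X n^{2}$)
$Q{\left(E,-74 \right)} + 19676 = \left(-1\right) \left(-74\right) \left(-368\right)^{2} + 19676 = \left(-1\right) \left(-74\right) 135424 + 19676 = 10021376 + 19676 = 10041052$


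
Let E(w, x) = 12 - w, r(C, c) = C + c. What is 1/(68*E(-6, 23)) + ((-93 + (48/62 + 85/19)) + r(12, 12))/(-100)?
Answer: 460201/720936 ≈ 0.63834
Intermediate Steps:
1/(68*E(-6, 23)) + ((-93 + (48/62 + 85/19)) + r(12, 12))/(-100) = 1/(68*(12 - 1*(-6))) + ((-93 + (48/62 + 85/19)) + (12 + 12))/(-100) = 1/(68*(12 + 6)) + ((-93 + (48*(1/62) + 85*(1/19))) + 24)*(-1/100) = (1/68)/18 + ((-93 + (24/31 + 85/19)) + 24)*(-1/100) = (1/68)*(1/18) + ((-93 + 3091/589) + 24)*(-1/100) = 1/1224 + (-51686/589 + 24)*(-1/100) = 1/1224 - 37550/589*(-1/100) = 1/1224 + 751/1178 = 460201/720936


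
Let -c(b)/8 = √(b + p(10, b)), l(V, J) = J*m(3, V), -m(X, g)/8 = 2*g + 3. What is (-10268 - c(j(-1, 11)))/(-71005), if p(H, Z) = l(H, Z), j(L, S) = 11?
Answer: 10268/71005 - 8*I*√2013/71005 ≈ 0.14461 - 0.005055*I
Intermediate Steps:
m(X, g) = -24 - 16*g (m(X, g) = -8*(2*g + 3) = -8*(3 + 2*g) = -24 - 16*g)
l(V, J) = J*(-24 - 16*V)
p(H, Z) = -8*Z*(3 + 2*H)
c(b) = -8*√183*√(-b) (c(b) = -8*√(b - 8*b*(3 + 2*10)) = -8*√(b - 8*b*(3 + 20)) = -8*√(b - 8*b*23) = -8*√(b - 184*b) = -8*√183*√(-b))
(-10268 - c(j(-1, 11)))/(-71005) = (-10268 - (-8)*√183*√(-1*11))/(-71005) = (-10268 - (-8)*√183*√(-11))*(-1/71005) = (-10268 - (-8)*√183*I*√11)*(-1/71005) = (-10268 - (-8)*I*√2013)*(-1/71005) = (-10268 + 8*I*√2013)*(-1/71005) = 10268/71005 - 8*I*√2013/71005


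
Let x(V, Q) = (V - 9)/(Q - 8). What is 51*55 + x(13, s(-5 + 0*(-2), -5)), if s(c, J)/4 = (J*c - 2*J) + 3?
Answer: 100981/36 ≈ 2805.0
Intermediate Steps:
s(c, J) = 12 - 8*J + 4*J*c (s(c, J) = 4*((J*c - 2*J) + 3) = 4*((-2*J + J*c) + 3) = 4*(3 - 2*J + J*c) = 12 - 8*J + 4*J*c)
x(V, Q) = (-9 + V)/(-8 + Q)
51*55 + x(13, s(-5 + 0*(-2), -5)) = 51*55 + (-9 + 13)/(-8 + (12 - 8*(-5) + 4*(-5)*(-5 + 0*(-2)))) = 2805 + 4/(-8 + (12 + 40 + 4*(-5)*(-5 + 0))) = 2805 + 4/(-8 + (12 + 40 + 4*(-5)*(-5))) = 2805 + 4/(-8 + (12 + 40 + 100)) = 2805 + 4/(-8 + 152) = 2805 + 4/144 = 2805 + (1/144)*4 = 2805 + 1/36 = 100981/36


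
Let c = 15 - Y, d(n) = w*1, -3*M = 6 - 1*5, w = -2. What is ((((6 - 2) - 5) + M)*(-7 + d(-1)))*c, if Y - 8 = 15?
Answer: -96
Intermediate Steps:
Y = 23 (Y = 8 + 15 = 23)
M = -⅓ (M = -(6 - 1*5)/3 = -(6 - 5)/3 = -⅓*1 = -⅓ ≈ -0.33333)
d(n) = -2 (d(n) = -2*1 = -2)
c = -8 (c = 15 - 1*23 = 15 - 23 = -8)
((((6 - 2) - 5) + M)*(-7 + d(-1)))*c = ((((6 - 2) - 5) - ⅓)*(-7 - 2))*(-8) = (((4 - 5) - ⅓)*(-9))*(-8) = ((-1 - ⅓)*(-9))*(-8) = -4/3*(-9)*(-8) = 12*(-8) = -96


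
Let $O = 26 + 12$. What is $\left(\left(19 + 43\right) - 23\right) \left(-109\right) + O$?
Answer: $-4213$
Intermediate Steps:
$O = 38$
$\left(\left(19 + 43\right) - 23\right) \left(-109\right) + O = \left(\left(19 + 43\right) - 23\right) \left(-109\right) + 38 = \left(62 - 23\right) \left(-109\right) + 38 = 39 \left(-109\right) + 38 = -4251 + 38 = -4213$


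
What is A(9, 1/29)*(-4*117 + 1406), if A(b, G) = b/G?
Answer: 244818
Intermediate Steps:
A(9, 1/29)*(-4*117 + 1406) = (9/(1/29))*(-4*117 + 1406) = (9/(1/29))*(-468 + 1406) = (9*29)*938 = 261*938 = 244818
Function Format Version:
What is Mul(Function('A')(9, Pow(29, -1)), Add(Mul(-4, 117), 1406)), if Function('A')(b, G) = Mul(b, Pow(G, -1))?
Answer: 244818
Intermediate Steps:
Mul(Function('A')(9, Pow(29, -1)), Add(Mul(-4, 117), 1406)) = Mul(Mul(9, Pow(Pow(29, -1), -1)), Add(Mul(-4, 117), 1406)) = Mul(Mul(9, Pow(Rational(1, 29), -1)), Add(-468, 1406)) = Mul(Mul(9, 29), 938) = Mul(261, 938) = 244818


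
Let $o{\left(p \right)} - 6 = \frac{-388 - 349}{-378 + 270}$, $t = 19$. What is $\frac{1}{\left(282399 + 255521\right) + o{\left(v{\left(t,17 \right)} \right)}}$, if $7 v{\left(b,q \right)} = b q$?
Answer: $\frac{108}{58096745} \approx 1.859 \cdot 10^{-6}$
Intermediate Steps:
$v{\left(b,q \right)} = \frac{b q}{7}$
$o{\left(p \right)} = \frac{1385}{108}$ ($o{\left(p \right)} = 6 + \frac{-388 - 349}{-378 + 270} = 6 - \frac{737}{-108} = 6 - - \frac{737}{108} = 6 + \frac{737}{108} = \frac{1385}{108}$)
$\frac{1}{\left(282399 + 255521\right) + o{\left(v{\left(t,17 \right)} \right)}} = \frac{1}{\left(282399 + 255521\right) + \frac{1385}{108}} = \frac{1}{537920 + \frac{1385}{108}} = \frac{1}{\frac{58096745}{108}} = \frac{108}{58096745}$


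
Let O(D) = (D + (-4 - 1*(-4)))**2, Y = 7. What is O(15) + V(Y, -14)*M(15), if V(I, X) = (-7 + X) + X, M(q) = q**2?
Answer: -7650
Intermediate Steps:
O(D) = D**2 (O(D) = (D + (-4 + 4))**2 = (D + 0)**2 = D**2)
V(I, X) = -7 + 2*X
O(15) + V(Y, -14)*M(15) = 15**2 + (-7 + 2*(-14))*15**2 = 225 + (-7 - 28)*225 = 225 - 35*225 = 225 - 7875 = -7650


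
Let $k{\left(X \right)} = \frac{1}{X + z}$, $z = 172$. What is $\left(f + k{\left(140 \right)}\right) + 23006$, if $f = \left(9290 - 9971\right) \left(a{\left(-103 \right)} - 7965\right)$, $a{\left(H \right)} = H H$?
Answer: $- \frac{554598095}{312} \approx -1.7776 \cdot 10^{6}$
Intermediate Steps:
$a{\left(H \right)} = H^{2}$
$f = -1800564$ ($f = \left(9290 - 9971\right) \left(\left(-103\right)^{2} - 7965\right) = - 681 \left(10609 - 7965\right) = \left(-681\right) 2644 = -1800564$)
$k{\left(X \right)} = \frac{1}{172 + X}$ ($k{\left(X \right)} = \frac{1}{X + 172} = \frac{1}{172 + X}$)
$\left(f + k{\left(140 \right)}\right) + 23006 = \left(-1800564 + \frac{1}{172 + 140}\right) + 23006 = \left(-1800564 + \frac{1}{312}\right) + 23006 = - \frac{561775967}{312} + 23006 = - \frac{554598095}{312}$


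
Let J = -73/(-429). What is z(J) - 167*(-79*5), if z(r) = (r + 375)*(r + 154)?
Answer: 22785204337/184041 ≈ 1.2381e+5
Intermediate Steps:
J = 73/429 (J = -73*(-1/429) = 73/429 ≈ 0.17016)
z(r) = (154 + r)*(375 + r) (z(r) = (375 + r)*(154 + r) = (154 + r)*(375 + r))
z(J) - 167*(-79*5) = (57750 + (73/429)**2 + 529*(73/429)) - 167*(-79*5) = (57750 + 5329/184041 + 38617/429) - 167*(-395) = 10644939772/184041 - 1*(-65965) = 10644939772/184041 + 65965 = 22785204337/184041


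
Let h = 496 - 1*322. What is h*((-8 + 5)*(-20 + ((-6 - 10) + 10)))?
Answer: 13572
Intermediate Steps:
h = 174 (h = 496 - 322 = 174)
h*((-8 + 5)*(-20 + ((-6 - 10) + 10))) = 174*((-8 + 5)*(-20 + ((-6 - 10) + 10))) = 174*(-3*(-20 + (-16 + 10))) = 174*(-3*(-20 - 6)) = 174*(-3*(-26)) = 174*78 = 13572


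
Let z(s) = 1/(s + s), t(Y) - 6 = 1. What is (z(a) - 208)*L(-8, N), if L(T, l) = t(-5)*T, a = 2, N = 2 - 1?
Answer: 11634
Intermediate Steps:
N = 1
t(Y) = 7 (t(Y) = 6 + 1 = 7)
z(s) = 1/(2*s)
L(T, l) = 7*T
(z(a) - 208)*L(-8, N) = ((½)/2 - 208)*(7*(-8)) = ((½)*(½) - 208)*(-56) = (¼ - 208)*(-56) = -831/4*(-56) = 11634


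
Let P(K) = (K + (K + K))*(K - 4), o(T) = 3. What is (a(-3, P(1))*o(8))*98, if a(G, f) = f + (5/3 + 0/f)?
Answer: -2156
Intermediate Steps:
P(K) = 3*K*(-4 + K) (P(K) = (K + 2*K)*(-4 + K) = (3*K)*(-4 + K) = 3*K*(-4 + K))
a(G, f) = 5/3 + f (a(G, f) = f + (5*(⅓) + 0) = f + (5/3 + 0) = f + 5/3 = 5/3 + f)
(a(-3, P(1))*o(8))*98 = ((5/3 + 3*1*(-4 + 1))*3)*98 = ((5/3 + 3*1*(-3))*3)*98 = ((5/3 - 9)*3)*98 = -22/3*3*98 = -22*98 = -2156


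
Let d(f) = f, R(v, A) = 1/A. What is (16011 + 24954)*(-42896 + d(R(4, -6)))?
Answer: -3514482935/2 ≈ -1.7572e+9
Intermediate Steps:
(16011 + 24954)*(-42896 + d(R(4, -6))) = (16011 + 24954)*(-42896 + 1/(-6)) = 40965*(-42896 - 1/6) = 40965*(-257377/6) = -3514482935/2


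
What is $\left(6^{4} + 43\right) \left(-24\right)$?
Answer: $-32136$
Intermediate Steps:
$\left(6^{4} + 43\right) \left(-24\right) = \left(1296 + 43\right) \left(-24\right) = 1339 \left(-24\right) = -32136$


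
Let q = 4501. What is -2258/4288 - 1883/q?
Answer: -1302683/1378592 ≈ -0.94494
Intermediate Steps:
-2258/4288 - 1883/q = -2258/4288 - 1883/4501 = -2258*1/4288 - 1883*1/4501 = -1129/2144 - 269/643 = -1302683/1378592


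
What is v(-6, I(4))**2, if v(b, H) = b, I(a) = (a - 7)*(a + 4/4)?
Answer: 36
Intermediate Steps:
I(a) = (1 + a)*(-7 + a) (I(a) = (-7 + a)*(a + 4*(1/4)) = (-7 + a)*(a + 1) = (-7 + a)*(1 + a) = (1 + a)*(-7 + a))
v(-6, I(4))**2 = (-6)**2 = 36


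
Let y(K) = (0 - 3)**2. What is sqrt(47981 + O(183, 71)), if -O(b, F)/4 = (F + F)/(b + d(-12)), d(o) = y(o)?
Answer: sqrt(6908838)/12 ≈ 219.04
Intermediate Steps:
y(K) = 9 (y(K) = (-3)**2 = 9)
d(o) = 9
O(b, F) = -8*F/(9 + b) (O(b, F) = -4*(F + F)/(b + 9) = -4*2*F/(9 + b) = -8*F/(9 + b))
sqrt(47981 + O(183, 71)) = sqrt(47981 - 8*71/(9 + 183)) = sqrt(47981 - 8*71/192) = sqrt(47981 - 8*71*1/192) = sqrt(47981 - 71/24) = sqrt(1151473/24) = sqrt(6908838)/12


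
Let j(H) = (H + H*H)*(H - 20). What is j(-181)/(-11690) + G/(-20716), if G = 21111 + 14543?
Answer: 6762179401/12108502 ≈ 558.47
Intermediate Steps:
j(H) = (-20 + H)*(H + H**2) (j(H) = (H + H**2)*(-20 + H) = (-20 + H)*(H + H**2))
G = 35654
j(-181)/(-11690) + G/(-20716) = -181*(-20 + (-181)**2 - 19*(-181))/(-11690) + 35654/(-20716) = -181*(-20 + 32761 + 3439)*(-1/11690) + 35654*(-1/20716) = -181*36180*(-1/11690) - 17827/10358 = -6548580*(-1/11690) - 17827/10358 = 654858/1169 - 17827/10358 = 6762179401/12108502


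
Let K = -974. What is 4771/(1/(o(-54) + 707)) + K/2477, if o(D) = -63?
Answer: 7610640974/2477 ≈ 3.0725e+6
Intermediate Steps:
4771/(1/(o(-54) + 707)) + K/2477 = 4771/(1/(-63 + 707)) - 974/2477 = 4771/(1/644) - 974*1/2477 = 4771/(1/644) - 974/2477 = 4771*644 - 974/2477 = 3072524 - 974/2477 = 7610640974/2477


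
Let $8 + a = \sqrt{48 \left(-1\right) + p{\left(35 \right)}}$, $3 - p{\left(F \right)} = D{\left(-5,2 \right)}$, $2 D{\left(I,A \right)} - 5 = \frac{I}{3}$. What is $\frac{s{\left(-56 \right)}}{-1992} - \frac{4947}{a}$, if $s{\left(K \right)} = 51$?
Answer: $\frac{237439}{664} + \frac{4947 i \sqrt{105}}{166} \approx 357.59 + 305.37 i$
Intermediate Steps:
$D{\left(I,A \right)} = \frac{5}{2} + \frac{I}{6}$ ($D{\left(I,A \right)} = \frac{5}{2} + \frac{I \frac{1}{3}}{2} = \frac{5}{2} + \frac{\frac{1}{3} I}{2} = \frac{5}{2} + \frac{I}{6}$)
$p{\left(F \right)} = \frac{4}{3}$ ($p{\left(F \right)} = 3 - \left(\frac{5}{2} + \frac{1}{6} \left(-5\right)\right) = 3 - \left(\frac{5}{2} - \frac{5}{6}\right) = 3 - \frac{5}{3} = \frac{4}{3}$)
$a = -8 + \frac{2 i \sqrt{105}}{3}$ ($a = -8 + \sqrt{48 \left(-1\right) + \frac{4}{3}} = -8 + \sqrt{-48 + \frac{4}{3}} = -8 + \sqrt{- \frac{140}{3}} = -8 + \frac{2 i \sqrt{105}}{3} \approx -8.0 + 6.8313 i$)
$\frac{s{\left(-56 \right)}}{-1992} - \frac{4947}{a} = \frac{51}{-1992} - \frac{4947}{-8 + \frac{2 i \sqrt{105}}{3}} = 51 \left(- \frac{1}{1992}\right) - \frac{4947}{-8 + \frac{2 i \sqrt{105}}{3}} = - \frac{17}{664} - \frac{4947}{-8 + \frac{2 i \sqrt{105}}{3}}$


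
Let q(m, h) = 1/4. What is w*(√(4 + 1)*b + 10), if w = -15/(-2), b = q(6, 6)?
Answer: 75 + 15*√5/8 ≈ 79.193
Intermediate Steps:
q(m, h) = ¼
b = ¼ ≈ 0.25000
w = 15/2 (w = -15*(-½) = 15/2 ≈ 7.5000)
w*(√(4 + 1)*b + 10) = 15*(√(4 + 1)*(¼) + 10)/2 = 15*(√5*(¼) + 10)/2 = 15*(√5/4 + 10)/2 = 15*(10 + √5/4)/2 = 75 + 15*√5/8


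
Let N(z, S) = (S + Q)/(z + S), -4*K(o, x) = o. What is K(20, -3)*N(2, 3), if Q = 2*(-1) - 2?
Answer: 1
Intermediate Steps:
K(o, x) = -o/4
Q = -4 (Q = -2 - 2 = -4)
N(z, S) = (-4 + S)/(S + z) (N(z, S) = (S - 4)/(z + S) = (-4 + S)/(S + z))
K(20, -3)*N(2, 3) = (-1/4*20)*((-4 + 3)/(3 + 2)) = -5*(-1)/5 = -(-1) = -5*(-1/5) = 1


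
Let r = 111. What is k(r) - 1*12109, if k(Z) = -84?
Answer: -12193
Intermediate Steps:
k(r) - 1*12109 = -84 - 1*12109 = -84 - 12109 = -12193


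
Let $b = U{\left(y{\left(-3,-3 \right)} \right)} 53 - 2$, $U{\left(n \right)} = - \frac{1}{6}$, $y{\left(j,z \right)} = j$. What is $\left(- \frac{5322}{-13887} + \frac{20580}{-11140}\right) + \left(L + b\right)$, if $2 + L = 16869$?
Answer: $\frac{28971581847}{1718902} \approx 16855.0$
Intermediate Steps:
$U{\left(n \right)} = - \frac{1}{6}$ ($U{\left(n \right)} = \left(-1\right) \frac{1}{6} = - \frac{1}{6}$)
$b = - \frac{65}{6}$ ($b = \left(- \frac{1}{6}\right) 53 - 2 = - \frac{53}{6} - 2 = - \frac{65}{6} \approx -10.833$)
$L = 16867$ ($L = -2 + 16869 = 16867$)
$\left(- \frac{5322}{-13887} + \frac{20580}{-11140}\right) + \left(L + b\right) = \left(- \frac{5322}{-13887} + \frac{20580}{-11140}\right) + \left(16867 - \frac{65}{6}\right) = \left(\left(-5322\right) \left(- \frac{1}{13887}\right) + 20580 \left(- \frac{1}{11140}\right)\right) + \frac{101137}{6} = \left(\frac{1774}{4629} - \frac{1029}{557}\right) + \frac{101137}{6} = - \frac{3775123}{2578353} + \frac{101137}{6} = \frac{28971581847}{1718902}$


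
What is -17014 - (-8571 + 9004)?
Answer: -17447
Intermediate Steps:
-17014 - (-8571 + 9004) = -17014 - 1*433 = -17014 - 433 = -17447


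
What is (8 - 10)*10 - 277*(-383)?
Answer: 106071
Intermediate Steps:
(8 - 10)*10 - 277*(-383) = -2*10 + 106091 = -20 + 106091 = 106071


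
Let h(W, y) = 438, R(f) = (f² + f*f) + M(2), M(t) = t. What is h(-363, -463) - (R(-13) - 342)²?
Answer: 434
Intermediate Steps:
R(f) = 2 + 2*f² (R(f) = (f² + f*f) + 2 = (f² + f²) + 2 = 2*f² + 2 = 2 + 2*f²)
h(-363, -463) - (R(-13) - 342)² = 438 - ((2 + 2*(-13)²) - 342)² = 438 - ((2 + 2*169) - 342)² = 438 - ((2 + 338) - 342)² = 438 - (340 - 342)² = 438 - 1*(-2)² = 438 - 1*4 = 438 - 4 = 434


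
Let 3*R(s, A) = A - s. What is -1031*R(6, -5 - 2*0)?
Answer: 11341/3 ≈ 3780.3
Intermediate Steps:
R(s, A) = -s/3 + A/3 (R(s, A) = (A - s)/3 = -s/3 + A/3)
-1031*R(6, -5 - 2*0) = -1031*(-1/3*6 + (-5 - 2*0)/3) = -1031*(-2 + (-5 + 0)/3) = -1031*(-2 + (1/3)*(-5)) = -1031*(-2 - 5/3) = -1031*(-11/3) = 11341/3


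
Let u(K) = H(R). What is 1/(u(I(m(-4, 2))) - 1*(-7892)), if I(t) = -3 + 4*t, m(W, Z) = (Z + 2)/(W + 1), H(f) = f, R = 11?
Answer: 1/7903 ≈ 0.00012653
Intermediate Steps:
m(W, Z) = (2 + Z)/(1 + W)
u(K) = 11
1/(u(I(m(-4, 2))) - 1*(-7892)) = 1/(11 - 1*(-7892)) = 1/(11 + 7892) = 1/7903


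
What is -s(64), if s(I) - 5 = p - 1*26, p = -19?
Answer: 40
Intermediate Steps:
s(I) = -40 (s(I) = 5 + (-19 - 1*26) = 5 + (-19 - 26) = 5 - 45 = -40)
-s(64) = -1*(-40) = 40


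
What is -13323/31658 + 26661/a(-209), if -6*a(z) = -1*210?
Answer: 843567633/1108030 ≈ 761.32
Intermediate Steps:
a(z) = 35 (a(z) = -(-1)*210/6 = -⅙*(-210) = 35)
-13323/31658 + 26661/a(-209) = -13323/31658 + 26661/35 = 843567633/1108030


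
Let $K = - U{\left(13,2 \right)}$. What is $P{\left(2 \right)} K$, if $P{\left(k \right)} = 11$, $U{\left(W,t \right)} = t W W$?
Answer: $-3718$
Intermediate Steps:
$U{\left(W,t \right)} = t W^{2}$ ($U{\left(W,t \right)} = W t W = t W^{2}$)
$K = -338$ ($K = - 2 \cdot 13^{2} = - 2 \cdot 169 = \left(-1\right) 338 = -338$)
$P{\left(2 \right)} K = 11 \left(-338\right) = -3718$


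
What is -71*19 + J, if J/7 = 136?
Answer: -397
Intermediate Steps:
J = 952 (J = 7*136 = 952)
-71*19 + J = -71*19 + 952 = -1349 + 952 = -397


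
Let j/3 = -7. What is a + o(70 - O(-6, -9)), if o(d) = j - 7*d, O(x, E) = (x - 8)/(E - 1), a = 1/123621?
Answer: -309794221/618105 ≈ -501.20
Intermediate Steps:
a = 1/123621 ≈ 8.0892e-6
j = -21 (j = 3*(-7) = -21)
O(x, E) = (-8 + x)/(-1 + E)
o(d) = -21 - 7*d
a + o(70 - O(-6, -9)) = 1/123621 + (-21 - 7*(70 - (-8 - 6)/(-1 - 9))) = 1/123621 + (-21 - 7*(70 - (-14)/(-10))) = 1/123621 + (-21 - 7*(70 - (-1)*(-14)/10)) = 1/123621 + (-21 - 7*(70 - 1*7/5)) = 1/123621 + (-21 - 7*(70 - 7/5)) = 1/123621 + (-21 - 7*343/5) = 1/123621 + (-21 - 2401/5) = 1/123621 - 2506/5 = -309794221/618105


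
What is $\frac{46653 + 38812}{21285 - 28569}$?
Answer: $- \frac{85465}{7284} \approx -11.733$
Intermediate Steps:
$\frac{46653 + 38812}{21285 - 28569} = \frac{85465}{-7284} = 85465 \left(- \frac{1}{7284}\right) = - \frac{85465}{7284}$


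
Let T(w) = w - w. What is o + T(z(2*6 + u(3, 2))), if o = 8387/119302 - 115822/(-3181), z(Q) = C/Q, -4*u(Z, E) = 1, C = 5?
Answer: 13844475291/379499662 ≈ 36.481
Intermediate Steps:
u(Z, E) = -¼ (u(Z, E) = -¼*1 = -¼)
z(Q) = 5/Q
T(w) = 0
o = 13844475291/379499662 (o = 8387*(1/119302) - 115822*(-1/3181) = 8387/119302 + 115822/3181 = 13844475291/379499662 ≈ 36.481)
o + T(z(2*6 + u(3, 2))) = 13844475291/379499662 + 0 = 13844475291/379499662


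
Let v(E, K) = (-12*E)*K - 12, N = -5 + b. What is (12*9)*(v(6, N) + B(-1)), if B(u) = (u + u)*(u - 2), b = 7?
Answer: -16200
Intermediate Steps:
N = 2 (N = -5 + 7 = 2)
v(E, K) = -12 - 12*E*K (v(E, K) = -12*E*K - 12 = -12 - 12*E*K)
B(u) = 2*u*(-2 + u) (B(u) = (2*u)*(-2 + u) = 2*u*(-2 + u))
(12*9)*(v(6, N) + B(-1)) = (12*9)*((-12 - 12*6*2) + 2*(-1)*(-2 - 1)) = 108*((-12 - 144) + 2*(-1)*(-3)) = 108*(-156 + 6) = 108*(-150) = -16200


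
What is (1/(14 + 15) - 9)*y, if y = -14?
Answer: 3640/29 ≈ 125.52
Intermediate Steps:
(1/(14 + 15) - 9)*y = (1/(14 + 15) - 9)*(-14) = (1/29 - 9)*(-14) = -260/29*(-14) = 3640/29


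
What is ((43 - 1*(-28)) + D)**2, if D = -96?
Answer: 625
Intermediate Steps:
((43 - 1*(-28)) + D)**2 = ((43 - 1*(-28)) - 96)**2 = ((43 + 28) - 96)**2 = (71 - 96)**2 = (-25)**2 = 625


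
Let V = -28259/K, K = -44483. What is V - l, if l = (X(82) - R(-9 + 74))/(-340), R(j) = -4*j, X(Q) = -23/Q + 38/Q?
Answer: 20434185/14590424 ≈ 1.4005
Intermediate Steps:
X(Q) = 15/Q
l = -251/328 (l = (15/82 - (-4)*(-9 + 74))/(-340) = (15*(1/82) - (-4)*65)*(-1/340) = (15/82 - 1*(-260))*(-1/340) = (15/82 + 260)*(-1/340) = (21335/82)*(-1/340) = -251/328 ≈ -0.76524)
V = 28259/44483 (V = -28259/(-44483) = -28259*(-1/44483) = 28259/44483 ≈ 0.63528)
V - l = 28259/44483 - 1*(-251/328) = 28259/44483 + 251/328 = 20434185/14590424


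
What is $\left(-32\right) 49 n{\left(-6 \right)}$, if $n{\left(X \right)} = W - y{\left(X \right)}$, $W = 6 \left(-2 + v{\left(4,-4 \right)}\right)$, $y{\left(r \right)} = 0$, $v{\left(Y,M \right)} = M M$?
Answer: $-131712$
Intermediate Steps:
$v{\left(Y,M \right)} = M^{2}$
$W = 84$ ($W = 6 \left(-2 + \left(-4\right)^{2}\right) = 6 \left(-2 + 16\right) = 6 \cdot 14 = 84$)
$n{\left(X \right)} = 84$ ($n{\left(X \right)} = 84 - 0 = 84 + 0 = 84$)
$\left(-32\right) 49 n{\left(-6 \right)} = \left(-32\right) 49 \cdot 84 = \left(-1568\right) 84 = -131712$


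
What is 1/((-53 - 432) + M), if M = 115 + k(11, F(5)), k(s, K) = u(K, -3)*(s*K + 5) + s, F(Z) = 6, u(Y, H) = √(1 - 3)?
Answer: -359/138963 - 71*I*√2/138963 ≈ -0.0025834 - 0.00072256*I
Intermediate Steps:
u(Y, H) = I*√2 (u(Y, H) = √(-2) = I*√2)
k(s, K) = s + I*√2*(5 + K*s) (k(s, K) = (I*√2)*(s*K + 5) + s = (I*√2)*(K*s + 5) + s = (I*√2)*(5 + K*s) + s = I*√2*(5 + K*s) + s = s + I*√2*(5 + K*s))
M = 126 + 71*I*√2 (M = 115 + (11 + 5*I*√2 + I*6*11*√2) = 115 + (11 + 5*I*√2 + 66*I*√2) = 115 + (11 + 71*I*√2) = 126 + 71*I*√2 ≈ 126.0 + 100.41*I)
1/((-53 - 432) + M) = 1/((-53 - 432) + (126 + 71*I*√2)) = 1/(-485 + (126 + 71*I*√2)) = 1/(-359 + 71*I*√2)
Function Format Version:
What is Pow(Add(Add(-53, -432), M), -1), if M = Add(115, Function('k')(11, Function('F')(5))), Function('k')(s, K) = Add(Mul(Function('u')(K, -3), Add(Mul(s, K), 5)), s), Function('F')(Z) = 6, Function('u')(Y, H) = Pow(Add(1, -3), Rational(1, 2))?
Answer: Add(Rational(-359, 138963), Mul(Rational(-71, 138963), I, Pow(2, Rational(1, 2)))) ≈ Add(-0.0025834, Mul(-0.00072256, I))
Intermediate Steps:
Function('u')(Y, H) = Mul(I, Pow(2, Rational(1, 2))) (Function('u')(Y, H) = Pow(-2, Rational(1, 2)) = Mul(I, Pow(2, Rational(1, 2))))
Function('k')(s, K) = Add(s, Mul(I, Pow(2, Rational(1, 2)), Add(5, Mul(K, s)))) (Function('k')(s, K) = Add(Mul(Mul(I, Pow(2, Rational(1, 2))), Add(Mul(s, K), 5)), s) = Add(Mul(Mul(I, Pow(2, Rational(1, 2))), Add(Mul(K, s), 5)), s) = Add(Mul(Mul(I, Pow(2, Rational(1, 2))), Add(5, Mul(K, s))), s) = Add(Mul(I, Pow(2, Rational(1, 2)), Add(5, Mul(K, s))), s) = Add(s, Mul(I, Pow(2, Rational(1, 2)), Add(5, Mul(K, s)))))
M = Add(126, Mul(71, I, Pow(2, Rational(1, 2)))) (M = Add(115, Add(11, Mul(5, I, Pow(2, Rational(1, 2))), Mul(I, 6, 11, Pow(2, Rational(1, 2))))) = Add(115, Add(11, Mul(5, I, Pow(2, Rational(1, 2))), Mul(66, I, Pow(2, Rational(1, 2))))) = Add(115, Add(11, Mul(71, I, Pow(2, Rational(1, 2))))) = Add(126, Mul(71, I, Pow(2, Rational(1, 2)))) ≈ Add(126.00, Mul(100.41, I)))
Pow(Add(Add(-53, -432), M), -1) = Pow(Add(Add(-53, -432), Add(126, Mul(71, I, Pow(2, Rational(1, 2))))), -1) = Pow(Add(-485, Add(126, Mul(71, I, Pow(2, Rational(1, 2))))), -1) = Pow(Add(-359, Mul(71, I, Pow(2, Rational(1, 2)))), -1)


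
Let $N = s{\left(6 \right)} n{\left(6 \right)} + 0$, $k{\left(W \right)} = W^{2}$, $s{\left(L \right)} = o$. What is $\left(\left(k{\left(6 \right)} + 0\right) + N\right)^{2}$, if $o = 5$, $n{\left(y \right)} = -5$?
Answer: $121$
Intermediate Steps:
$s{\left(L \right)} = 5$
$N = -25$ ($N = 5 \left(-5\right) + 0 = -25 + 0 = -25$)
$\left(\left(k{\left(6 \right)} + 0\right) + N\right)^{2} = \left(\left(6^{2} + 0\right) - 25\right)^{2} = \left(\left(36 + 0\right) - 25\right)^{2} = \left(36 - 25\right)^{2} = 11^{2} = 121$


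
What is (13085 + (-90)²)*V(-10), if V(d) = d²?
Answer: 2118500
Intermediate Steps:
(13085 + (-90)²)*V(-10) = (13085 + (-90)²)*(-10)² = (13085 + 8100)*100 = 21185*100 = 2118500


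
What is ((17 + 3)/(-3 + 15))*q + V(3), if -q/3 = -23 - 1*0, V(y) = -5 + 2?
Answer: 112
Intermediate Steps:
V(y) = -3
q = 69 (q = -3*(-23 - 1*0) = -3*(-23 + 0) = -3*(-23) = 69)
((17 + 3)/(-3 + 15))*q + V(3) = ((17 + 3)/(-3 + 15))*69 - 3 = (20/12)*69 - 3 = (20*(1/12))*69 - 3 = (5/3)*69 - 3 = 115 - 3 = 112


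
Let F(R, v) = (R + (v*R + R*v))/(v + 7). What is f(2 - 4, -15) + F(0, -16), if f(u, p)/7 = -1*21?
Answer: -147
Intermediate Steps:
f(u, p) = -147 (f(u, p) = 7*(-1*21) = 7*(-21) = -147)
F(R, v) = (R + 2*R*v)/(7 + v) (F(R, v) = (R + (R*v + R*v))/(7 + v) = (R + 2*R*v)/(7 + v))
f(2 - 4, -15) + F(0, -16) = -147 + 0*(1 + 2*(-16))/(7 - 16) = -147 + 0*(1 - 32)/(-9) = -147 + 0*(-⅑)*(-31) = -147 + 0 = -147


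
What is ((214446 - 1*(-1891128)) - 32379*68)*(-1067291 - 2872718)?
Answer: 379020985782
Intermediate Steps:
((214446 - 1*(-1891128)) - 32379*68)*(-1067291 - 2872718) = ((214446 + 1891128) - 2201772)*(-3940009) = (2105574 - 2201772)*(-3940009) = -96198*(-3940009) = 379020985782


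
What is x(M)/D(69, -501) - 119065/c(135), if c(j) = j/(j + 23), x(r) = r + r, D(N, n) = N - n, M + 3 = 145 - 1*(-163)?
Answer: -71486077/513 ≈ -1.3935e+5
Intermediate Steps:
M = 305 (M = -3 + (145 - 1*(-163)) = -3 + (145 + 163) = -3 + 308 = 305)
x(r) = 2*r
c(j) = j/(23 + j)
x(M)/D(69, -501) - 119065/c(135) = (2*305)/(69 - 1*(-501)) - 119065/(135/(23 + 135)) = 610/(69 + 501) - 119065/(135/158) = 610/570 - 119065/(135*(1/158)) = 610*(1/570) - 119065/135/158 = 61/57 - 119065*158/135 = 61/57 - 3762454/27 = -71486077/513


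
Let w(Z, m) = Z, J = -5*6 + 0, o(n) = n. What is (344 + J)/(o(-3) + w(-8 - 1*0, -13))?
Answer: -314/11 ≈ -28.545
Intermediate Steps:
J = -30 (J = -30 + 0 = -30)
(344 + J)/(o(-3) + w(-8 - 1*0, -13)) = (344 - 30)/(-3 + (-8 - 1*0)) = 314/(-3 + (-8 + 0)) = 314/(-3 - 8) = 314/(-11) = 314*(-1/11) = -314/11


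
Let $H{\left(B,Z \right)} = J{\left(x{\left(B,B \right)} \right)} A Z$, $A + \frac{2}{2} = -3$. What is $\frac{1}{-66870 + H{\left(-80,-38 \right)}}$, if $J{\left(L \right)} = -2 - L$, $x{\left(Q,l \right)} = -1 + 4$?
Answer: $- \frac{1}{67630} \approx -1.4786 \cdot 10^{-5}$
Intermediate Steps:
$A = -4$ ($A = -1 - 3 = -4$)
$x{\left(Q,l \right)} = 3$
$H{\left(B,Z \right)} = 20 Z$ ($H{\left(B,Z \right)} = \left(-2 - 3\right) \left(-4\right) Z = \left(-5\right) \left(-4\right) Z = 20 Z$)
$\frac{1}{-66870 + H{\left(-80,-38 \right)}} = \frac{1}{-66870 + 20 \left(-38\right)} = \frac{1}{-66870 - 760} = \frac{1}{-67630} = - \frac{1}{67630}$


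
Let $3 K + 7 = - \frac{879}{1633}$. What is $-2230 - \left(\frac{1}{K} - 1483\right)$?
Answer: $- \frac{9190671}{12310} \approx -746.6$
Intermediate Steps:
$K = - \frac{12310}{4899}$ ($K = - \frac{7}{3} + \frac{\left(-879\right) \frac{1}{1633}}{3} = - \frac{7}{3} + \frac{1}{3} \left(- \frac{879}{1633}\right) = - \frac{7}{3} - \frac{293}{1633} = - \frac{12310}{4899} \approx -2.5128$)
$-2230 - \left(\frac{1}{K} - 1483\right) = -2230 - \left(\frac{1}{- \frac{12310}{4899}} - 1483\right) = -2230 - \left(- \frac{4899}{12310} - 1483\right) = -2230 - - \frac{18260629}{12310} = -2230 + \frac{18260629}{12310} = - \frac{9190671}{12310}$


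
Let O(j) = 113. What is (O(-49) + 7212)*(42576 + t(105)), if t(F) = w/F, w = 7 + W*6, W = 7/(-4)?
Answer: 1871213735/6 ≈ 3.1187e+8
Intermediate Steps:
W = -7/4 (W = 7*(-1/4) = -7/4 ≈ -1.7500)
w = -7/2 (w = 7 - 7/4*6 = 7 - 21/2 = -7/2 ≈ -3.5000)
t(F) = -7/(2*F)
(O(-49) + 7212)*(42576 + t(105)) = (113 + 7212)*(42576 - 7/2/105) = 7325*(42576 - 7/2*1/105) = 7325*(42576 - 1/30) = 7325*(1277279/30) = 1871213735/6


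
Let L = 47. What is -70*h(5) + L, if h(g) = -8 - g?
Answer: 957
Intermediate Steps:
-70*h(5) + L = -70*(-8 - 1*5) + 47 = -70*(-8 - 5) + 47 = -70*(-13) + 47 = 910 + 47 = 957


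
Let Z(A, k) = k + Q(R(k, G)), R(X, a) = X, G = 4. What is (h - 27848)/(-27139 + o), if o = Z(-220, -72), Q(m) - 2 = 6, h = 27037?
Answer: 811/27203 ≈ 0.029813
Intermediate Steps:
Q(m) = 8 (Q(m) = 2 + 6 = 8)
Z(A, k) = 8 + k (Z(A, k) = k + 8 = 8 + k)
o = -64 (o = 8 - 72 = -64)
(h - 27848)/(-27139 + o) = (27037 - 27848)/(-27139 - 64) = -811/(-27203) = -811*(-1/27203) = 811/27203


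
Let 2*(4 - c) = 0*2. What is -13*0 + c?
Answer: 4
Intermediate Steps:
c = 4 (c = 4 - 0*2 = 4 - ½*0 = 4 + 0 = 4)
-13*0 + c = -13*0 + 4 = 0 + 4 = 4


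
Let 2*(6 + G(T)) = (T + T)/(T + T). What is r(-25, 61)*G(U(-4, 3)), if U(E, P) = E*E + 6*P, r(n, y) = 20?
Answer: -110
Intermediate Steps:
U(E, P) = E² + 6*P
G(T) = -11/2 (G(T) = -6 + ((T + T)/(T + T))/2 = -6 + ((2*T)/((2*T)))/2 = -6 + ((2*T)*(1/(2*T)))/2 = -6 + (½)*1 = -6 + ½ = -11/2)
r(-25, 61)*G(U(-4, 3)) = 20*(-11/2) = -110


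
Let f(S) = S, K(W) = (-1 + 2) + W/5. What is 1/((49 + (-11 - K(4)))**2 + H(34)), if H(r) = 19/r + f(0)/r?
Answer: 850/1114349 ≈ 0.00076278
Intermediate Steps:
K(W) = 1 + W/5 (K(W) = 1 + W*(1/5) = 1 + W/5)
H(r) = 19/r (H(r) = 19/r + 0/r = 19/r + 0 = 19/r)
1/((49 + (-11 - K(4)))**2 + H(34)) = 1/((49 + (-11 - (1 + (1/5)*4)))**2 + 19/34) = 1/((49 + (-11 - (1 + 4/5)))**2 + 19*(1/34)) = 1/((49 + (-11 - 1*9/5))**2 + 19/34) = 1/((49 + (-11 - 9/5))**2 + 19/34) = 1/((49 - 64/5)**2 + 19/34) = 1/((181/5)**2 + 19/34) = 1/(32761/25 + 19/34) = 1/(1114349/850) = 850/1114349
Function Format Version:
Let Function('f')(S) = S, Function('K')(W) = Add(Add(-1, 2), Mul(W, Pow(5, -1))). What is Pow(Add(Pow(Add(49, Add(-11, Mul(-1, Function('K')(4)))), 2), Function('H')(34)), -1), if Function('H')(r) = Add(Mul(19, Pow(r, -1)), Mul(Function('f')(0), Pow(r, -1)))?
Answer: Rational(850, 1114349) ≈ 0.00076278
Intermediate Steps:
Function('K')(W) = Add(1, Mul(Rational(1, 5), W)) (Function('K')(W) = Add(1, Mul(W, Rational(1, 5))) = Add(1, Mul(Rational(1, 5), W)))
Function('H')(r) = Mul(19, Pow(r, -1)) (Function('H')(r) = Add(Mul(19, Pow(r, -1)), Mul(0, Pow(r, -1))) = Add(Mul(19, Pow(r, -1)), 0) = Mul(19, Pow(r, -1)))
Pow(Add(Pow(Add(49, Add(-11, Mul(-1, Function('K')(4)))), 2), Function('H')(34)), -1) = Pow(Add(Pow(Add(49, Add(-11, Mul(-1, Add(1, Mul(Rational(1, 5), 4))))), 2), Mul(19, Pow(34, -1))), -1) = Pow(Add(Pow(Add(49, Add(-11, Mul(-1, Add(1, Rational(4, 5))))), 2), Mul(19, Rational(1, 34))), -1) = Pow(Add(Pow(Add(49, Add(-11, Mul(-1, Rational(9, 5)))), 2), Rational(19, 34)), -1) = Pow(Add(Pow(Add(49, Add(-11, Rational(-9, 5))), 2), Rational(19, 34)), -1) = Pow(Add(Pow(Add(49, Rational(-64, 5)), 2), Rational(19, 34)), -1) = Pow(Add(Pow(Rational(181, 5), 2), Rational(19, 34)), -1) = Pow(Add(Rational(32761, 25), Rational(19, 34)), -1) = Pow(Rational(1114349, 850), -1) = Rational(850, 1114349)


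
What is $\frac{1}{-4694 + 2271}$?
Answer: $- \frac{1}{2423} \approx -0.00041271$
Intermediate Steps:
$\frac{1}{-4694 + 2271} = \frac{1}{-2423} = - \frac{1}{2423}$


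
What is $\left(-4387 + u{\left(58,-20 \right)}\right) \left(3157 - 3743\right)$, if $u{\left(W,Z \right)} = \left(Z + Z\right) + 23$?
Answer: $2580744$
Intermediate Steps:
$u{\left(W,Z \right)} = 23 + 2 Z$ ($u{\left(W,Z \right)} = 2 Z + 23 = 23 + 2 Z$)
$\left(-4387 + u{\left(58,-20 \right)}\right) \left(3157 - 3743\right) = \left(-4387 + \left(23 + 2 \left(-20\right)\right)\right) \left(3157 - 3743\right) = \left(-4387 + \left(23 - 40\right)\right) \left(-586\right) = \left(-4387 - 17\right) \left(-586\right) = \left(-4404\right) \left(-586\right) = 2580744$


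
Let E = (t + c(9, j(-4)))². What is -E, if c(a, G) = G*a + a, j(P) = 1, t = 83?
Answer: -10201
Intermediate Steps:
c(a, G) = a + G*a
E = 10201 (E = (83 + 9*(1 + 1))² = (83 + 9*2)² = (83 + 18)² = 101² = 10201)
-E = -1*10201 = -10201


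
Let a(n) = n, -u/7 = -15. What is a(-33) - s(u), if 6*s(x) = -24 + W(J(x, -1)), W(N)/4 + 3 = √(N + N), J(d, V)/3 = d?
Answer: -27 - 2*√70 ≈ -43.733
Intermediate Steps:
u = 105 (u = -7*(-15) = 105)
J(d, V) = 3*d
W(N) = -12 + 4*√2*√N (W(N) = -12 + 4*√(N + N) = -12 + 4*√(2*N) = -12 + 4*(√2*√N) = -12 + 4*√2*√N)
s(x) = -6 + 2*√6*√x/3 (s(x) = (-24 + (-12 + 4*√2*√(3*x)))/6 = (-24 + (-12 + 4*√2*(√3*√x)))/6 = (-24 + (-12 + 4*√6*√x))/6 = (-36 + 4*√6*√x)/6 = -6 + 2*√6*√x/3)
a(-33) - s(u) = -33 - (-6 + 2*√6*√105/3) = -33 - (-6 + 2*√70) = -33 + (6 - 2*√70) = -27 - 2*√70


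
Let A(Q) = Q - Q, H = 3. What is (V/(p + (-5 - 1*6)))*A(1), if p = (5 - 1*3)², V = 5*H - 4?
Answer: 0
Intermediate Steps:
A(Q) = 0
V = 11 (V = 5*3 - 4 = 15 - 4 = 11)
p = 4 (p = (5 - 3)² = 2² = 4)
(V/(p + (-5 - 1*6)))*A(1) = (11/(4 + (-5 - 1*6)))*0 = (11/(4 + (-5 - 6)))*0 = (11/(4 - 11))*0 = (11/(-7))*0 = (11*(-⅐))*0 = -11/7*0 = 0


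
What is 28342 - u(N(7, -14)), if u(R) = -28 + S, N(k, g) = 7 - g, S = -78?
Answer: 28448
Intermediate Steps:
u(R) = -106 (u(R) = -28 - 78 = -106)
28342 - u(N(7, -14)) = 28342 - 1*(-106) = 28342 + 106 = 28448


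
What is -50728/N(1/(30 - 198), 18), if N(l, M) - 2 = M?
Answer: -12682/5 ≈ -2536.4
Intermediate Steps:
N(l, M) = 2 + M
-50728/N(1/(30 - 198), 18) = -50728/(2 + 18) = -50728/20 = -50728*1/20 = -12682/5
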